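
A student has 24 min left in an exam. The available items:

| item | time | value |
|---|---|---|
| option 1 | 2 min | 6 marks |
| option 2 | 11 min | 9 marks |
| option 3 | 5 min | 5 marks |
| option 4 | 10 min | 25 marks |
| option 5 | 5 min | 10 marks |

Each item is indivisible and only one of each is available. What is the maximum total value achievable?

Check high-value combinations within 24 min:
- option 1+option 3+option 4+option 5: time 2+5+10+5=22, value 6+5+25+10=46
- option 1+option 4+option 5: time 2+10+5=17, value 6+25+10=41
- option 3+option 4+option 5: time 5+10+5=20, value 5+25+10=40
- option 1+option 2+option 4: time 2+11+10=23, value 6+9+25=40
Best: 46 marks.

46 marks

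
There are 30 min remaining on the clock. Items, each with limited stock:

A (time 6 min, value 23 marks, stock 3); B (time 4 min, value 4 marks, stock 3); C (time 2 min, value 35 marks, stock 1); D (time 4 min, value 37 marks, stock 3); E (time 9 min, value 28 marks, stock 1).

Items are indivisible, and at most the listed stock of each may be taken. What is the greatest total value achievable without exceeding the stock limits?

Top feasible selections:
- 1×A + 1×C + 3×D + 1×E: time 29, value 197
- 2×A + 1×B + 1×C + 3×D: time 30, value 196
Best: 197 marks.

197 marks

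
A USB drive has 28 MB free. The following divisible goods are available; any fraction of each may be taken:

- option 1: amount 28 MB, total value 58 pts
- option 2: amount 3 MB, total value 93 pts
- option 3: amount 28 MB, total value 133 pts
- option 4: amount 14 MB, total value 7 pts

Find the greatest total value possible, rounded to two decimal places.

211.75

Take in order of value per unit:
- option 2 (93/3 per unit): all 3 → value 93, running total 93.00
- option 3 (133/28 per unit): 25 of 28 → value 25×133/28 = 118.7500, running total 211.75
Total 211.75.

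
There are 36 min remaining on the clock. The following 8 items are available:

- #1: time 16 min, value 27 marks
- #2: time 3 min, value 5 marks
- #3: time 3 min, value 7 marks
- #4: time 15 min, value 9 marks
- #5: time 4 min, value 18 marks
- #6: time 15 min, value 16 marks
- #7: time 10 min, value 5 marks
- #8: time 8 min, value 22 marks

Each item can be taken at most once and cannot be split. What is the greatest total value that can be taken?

79 marks

Check high-value combinations within 36 min:
- #1+#2+#3+#5+#8: time 16+3+3+4+8=34, value 27+5+7+18+22=79
- #1+#3+#5+#8: time 16+3+4+8=31, value 27+7+18+22=74
- #1+#2+#5+#8: time 16+3+4+8=31, value 27+5+18+22=72
- #2+#3+#5+#6+#8: time 3+3+4+15+8=33, value 5+7+18+16+22=68
Best: 79 marks.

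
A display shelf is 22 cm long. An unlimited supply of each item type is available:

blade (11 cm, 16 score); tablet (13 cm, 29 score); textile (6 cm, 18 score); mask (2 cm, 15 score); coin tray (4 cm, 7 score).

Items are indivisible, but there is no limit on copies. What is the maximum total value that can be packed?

165 score

Best value-per-unit is mask at 15/2, and filling with it alone uses length 11×2=22. No mix of the others beats 11×15 = 165.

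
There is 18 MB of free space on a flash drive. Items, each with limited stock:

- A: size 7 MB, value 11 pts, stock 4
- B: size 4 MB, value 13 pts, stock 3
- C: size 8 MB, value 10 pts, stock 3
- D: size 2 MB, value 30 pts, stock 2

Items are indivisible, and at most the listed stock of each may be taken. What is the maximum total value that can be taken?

Top feasible selections:
- 3×B + 2×D: size 16, value 99
- 2×B + 2×D: size 12, value 86
- 1×A + 1×B + 2×D: size 15, value 84
Best: 99 pts.

99 pts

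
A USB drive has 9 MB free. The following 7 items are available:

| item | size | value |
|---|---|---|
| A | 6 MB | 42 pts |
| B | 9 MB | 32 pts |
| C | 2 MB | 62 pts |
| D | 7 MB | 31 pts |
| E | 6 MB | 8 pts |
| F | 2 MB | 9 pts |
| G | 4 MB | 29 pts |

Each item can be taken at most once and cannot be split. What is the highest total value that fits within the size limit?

Check high-value combinations within 9 MB:
- A+C: size 6+2=8, value 42+62=104
- C+F+G: size 2+2+4=8, value 62+9+29=100
- C+D: size 2+7=9, value 62+31=93
- C+G: size 2+4=6, value 62+29=91
Best: 104 pts.

104 pts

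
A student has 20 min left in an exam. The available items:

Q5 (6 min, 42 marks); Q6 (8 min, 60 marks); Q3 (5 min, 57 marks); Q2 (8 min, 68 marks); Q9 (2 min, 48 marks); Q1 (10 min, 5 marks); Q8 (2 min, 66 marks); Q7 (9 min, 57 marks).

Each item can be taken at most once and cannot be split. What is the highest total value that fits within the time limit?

242 marks

Check high-value combinations within 20 min:
- Q6+Q2+Q9+Q8: time 8+8+2+2=20, value 60+68+48+66=242
- Q3+Q2+Q9+Q8: time 5+8+2+2=17, value 57+68+48+66=239
- Q6+Q3+Q9+Q8: time 8+5+2+2=17, value 60+57+48+66=231
Best: 242 marks.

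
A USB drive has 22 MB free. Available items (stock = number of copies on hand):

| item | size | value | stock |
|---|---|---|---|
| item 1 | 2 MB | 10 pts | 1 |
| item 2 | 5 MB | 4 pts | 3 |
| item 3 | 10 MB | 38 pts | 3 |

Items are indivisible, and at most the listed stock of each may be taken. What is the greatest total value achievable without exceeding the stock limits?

86 pts

Best selections within size 22 and stock limits:
- 1×item 1 + 2×item 3: size 22, value 86
- 2×item 3: size 20, value 76
- 1×item 1 + 2×item 2 + 1×item 3: size 22, value 56
- 1×item 1 + 1×item 2 + 1×item 3: size 17, value 52
Best: 86 pts.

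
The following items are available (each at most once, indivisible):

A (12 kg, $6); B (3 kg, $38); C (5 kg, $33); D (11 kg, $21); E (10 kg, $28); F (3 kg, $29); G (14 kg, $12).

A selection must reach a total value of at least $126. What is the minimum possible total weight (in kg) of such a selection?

21

Subsets with value ≥ 126, sorted by total weight:
- B+C+E+F: weight 21, value 128
- B+C+D+E+F: weight 32, value 149
- A+B+C+E+F: weight 33, value 134
- A+B+C+D+F: weight 34, value 127
Minimum weight: 21 kg.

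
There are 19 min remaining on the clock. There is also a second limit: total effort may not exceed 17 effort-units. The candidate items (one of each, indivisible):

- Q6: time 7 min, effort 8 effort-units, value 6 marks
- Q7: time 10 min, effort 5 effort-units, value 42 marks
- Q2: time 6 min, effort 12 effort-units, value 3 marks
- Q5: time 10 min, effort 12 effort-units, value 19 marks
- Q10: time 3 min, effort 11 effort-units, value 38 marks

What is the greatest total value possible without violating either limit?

Feasible sets respecting both limits:
- Q7+Q10: time 13, effort 16, value 80
- Q6+Q7: time 17, effort 13, value 48
- Q7+Q2: time 16, effort 17, value 45
Best: 80 marks.

80 marks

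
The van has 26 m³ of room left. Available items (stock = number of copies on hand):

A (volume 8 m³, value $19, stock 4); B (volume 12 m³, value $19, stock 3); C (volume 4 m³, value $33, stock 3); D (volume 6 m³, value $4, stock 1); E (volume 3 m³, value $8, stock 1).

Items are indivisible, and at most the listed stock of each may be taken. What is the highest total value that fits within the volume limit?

Best selections within volume 26 and stock limits:
- 1×A + 3×C + 1×E: volume 23, value 126
- 1×A + 3×C + 1×D: volume 26, value 122
Best: $126.

$126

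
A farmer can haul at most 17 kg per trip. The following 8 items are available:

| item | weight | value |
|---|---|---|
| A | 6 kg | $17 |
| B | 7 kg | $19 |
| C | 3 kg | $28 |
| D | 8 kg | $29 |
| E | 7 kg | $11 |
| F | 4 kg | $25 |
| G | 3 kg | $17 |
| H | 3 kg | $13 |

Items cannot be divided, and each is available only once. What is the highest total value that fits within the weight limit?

Check high-value combinations within 17 kg:
- B+C+F+G: weight 7+3+4+3=17, value 19+28+25+17=89
- A+C+F+G: weight 6+3+4+3=16, value 17+28+25+17=87
- C+D+G+H: weight 3+8+3+3=17, value 28+29+17+13=87
- B+C+F+H: weight 7+3+4+3=17, value 19+28+25+13=85
Best: $89.

$89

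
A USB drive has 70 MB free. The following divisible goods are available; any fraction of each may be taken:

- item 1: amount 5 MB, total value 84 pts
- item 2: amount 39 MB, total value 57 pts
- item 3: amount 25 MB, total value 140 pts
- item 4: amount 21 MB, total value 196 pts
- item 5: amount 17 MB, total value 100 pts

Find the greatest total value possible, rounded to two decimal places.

Take in order of value per unit:
- item 1 (84/5 per unit): all 5 → value 84, running total 84.00
- item 4 (196/21 per unit): all 21 → value 196, running total 280.00
- item 5 (100/17 per unit): all 17 → value 100, running total 380.00
- item 3 (140/25 per unit): all 25 → value 140, running total 520.00
- item 2 (57/39 per unit): 2 of 39 → value 2×57/39 = 2.9231, running total 522.92
Total 522.92.

522.92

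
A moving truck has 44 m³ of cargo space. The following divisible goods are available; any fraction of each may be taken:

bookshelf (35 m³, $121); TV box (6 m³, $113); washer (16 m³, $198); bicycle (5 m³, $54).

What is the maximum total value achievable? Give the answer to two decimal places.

423.77

Take in order of value per unit:
- TV box (113/6 per unit): all 6 → value 113, running total 113.00
- washer (198/16 per unit): all 16 → value 198, running total 311.00
- bicycle (54/5 per unit): all 5 → value 54, running total 365.00
- bookshelf (121/35 per unit): 17 of 35 → value 17×121/35 = 58.7714, running total 423.77
Total 423.77.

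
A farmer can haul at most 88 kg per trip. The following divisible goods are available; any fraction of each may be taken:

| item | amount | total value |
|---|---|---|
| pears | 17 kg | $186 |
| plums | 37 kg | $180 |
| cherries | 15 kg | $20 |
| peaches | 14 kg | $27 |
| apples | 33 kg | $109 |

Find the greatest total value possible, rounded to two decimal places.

476.93

Take in order of value per unit:
- pears (186/17 per unit): all 17 → value 186, running total 186.00
- plums (180/37 per unit): all 37 → value 180, running total 366.00
- apples (109/33 per unit): all 33 → value 109, running total 475.00
- peaches (27/14 per unit): 1 of 14 → value 1×27/14 = 1.9286, running total 476.93
Total 476.93.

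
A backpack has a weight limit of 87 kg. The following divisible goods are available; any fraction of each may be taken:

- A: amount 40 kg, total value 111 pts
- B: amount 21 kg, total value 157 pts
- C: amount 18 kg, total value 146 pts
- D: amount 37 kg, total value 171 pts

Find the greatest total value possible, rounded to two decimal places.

Take in order of value per unit:
- C (146/18 per unit): all 18 → value 146, running total 146.00
- B (157/21 per unit): all 21 → value 157, running total 303.00
- D (171/37 per unit): all 37 → value 171, running total 474.00
- A (111/40 per unit): 11 of 40 → value 11×111/40 = 30.5250, running total 504.53
Total 504.53.

504.53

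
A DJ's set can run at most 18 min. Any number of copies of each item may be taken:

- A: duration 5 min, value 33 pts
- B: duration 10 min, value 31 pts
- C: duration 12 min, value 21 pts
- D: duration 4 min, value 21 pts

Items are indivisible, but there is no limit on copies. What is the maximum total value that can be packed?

108 pts

Best value-per-unit is A at 33/5; filling with it alone gives 3×33 = 99.
Optimal mix: 2×A + 2×D → duration 18, value 108.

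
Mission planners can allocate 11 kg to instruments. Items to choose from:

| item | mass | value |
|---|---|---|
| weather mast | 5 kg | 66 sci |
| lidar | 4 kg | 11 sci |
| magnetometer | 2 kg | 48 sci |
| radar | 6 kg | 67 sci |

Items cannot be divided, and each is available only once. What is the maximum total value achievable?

Check high-value combinations within 11 kg:
- weather mast+radar: mass 5+6=11, value 66+67=133
- weather mast+lidar+magnetometer: mass 5+4+2=11, value 66+11+48=125
- magnetometer+radar: mass 2+6=8, value 48+67=115
- weather mast+magnetometer: mass 5+2=7, value 66+48=114
Best: 133 sci.

133 sci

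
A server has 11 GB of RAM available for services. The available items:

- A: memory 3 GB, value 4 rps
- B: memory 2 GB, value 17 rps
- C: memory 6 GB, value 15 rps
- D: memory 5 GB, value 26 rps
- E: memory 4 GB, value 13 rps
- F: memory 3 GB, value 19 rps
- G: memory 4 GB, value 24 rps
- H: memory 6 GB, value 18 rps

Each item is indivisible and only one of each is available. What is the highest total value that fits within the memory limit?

67 rps

Check high-value combinations within 11 GB:
- B+D+G: memory 2+5+4=11, value 17+26+24=67
- B+D+F: memory 2+5+3=10, value 17+26+19=62
- B+F+G: memory 2+3+4=9, value 17+19+24=60
Best: 67 rps.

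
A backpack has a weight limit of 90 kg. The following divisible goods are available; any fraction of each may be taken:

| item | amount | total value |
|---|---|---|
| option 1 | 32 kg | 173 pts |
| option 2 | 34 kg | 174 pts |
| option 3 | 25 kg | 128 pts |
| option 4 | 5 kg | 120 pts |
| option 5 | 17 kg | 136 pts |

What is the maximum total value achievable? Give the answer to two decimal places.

Take in order of value per unit:
- option 4 (120/5 per unit): all 5 → value 120, running total 120.00
- option 5 (136/17 per unit): all 17 → value 136, running total 256.00
- option 1 (173/32 per unit): all 32 → value 173, running total 429.00
- option 3 (128/25 per unit): all 25 → value 128, running total 557.00
- option 2 (174/34 per unit): 11 of 34 → value 11×174/34 = 56.2941, running total 613.29
Total 613.29.

613.29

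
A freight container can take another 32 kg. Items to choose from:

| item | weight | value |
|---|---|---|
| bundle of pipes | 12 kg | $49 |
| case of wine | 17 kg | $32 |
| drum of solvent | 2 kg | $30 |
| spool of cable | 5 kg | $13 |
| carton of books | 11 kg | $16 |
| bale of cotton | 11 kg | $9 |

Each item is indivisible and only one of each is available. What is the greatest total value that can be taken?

$111

This is a 0/1 knapsack; check combinations near the capacity.
- bundle of pipes+case of wine+drum of solvent: weight 12+17+2=31, value 49+32+30=111
- bundle of pipes+drum of solvent+spool of cable+carton of books: weight 12+2+5+11=30, value 49+30+13+16=108
- bundle of pipes+drum of solvent+spool of cable+bale of cotton: weight 12+2+5+11=30, value 49+30+13+9=101
- bundle of pipes+drum of solvent+carton of books: weight 12+2+11=25, value 49+30+16=95
- bundle of pipes+drum of solvent+spool of cable: weight 12+2+5=19, value 49+30+13=92
Best: $111.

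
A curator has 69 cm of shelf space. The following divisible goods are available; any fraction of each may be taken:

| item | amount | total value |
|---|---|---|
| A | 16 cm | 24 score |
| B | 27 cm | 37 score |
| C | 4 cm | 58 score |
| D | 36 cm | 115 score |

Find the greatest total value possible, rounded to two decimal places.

214.81

Take in order of value per unit:
- C (58/4 per unit): all 4 → value 58, running total 58.00
- D (115/36 per unit): all 36 → value 115, running total 173.00
- A (24/16 per unit): all 16 → value 24, running total 197.00
- B (37/27 per unit): 13 of 27 → value 13×37/27 = 17.8148, running total 214.81
Total 214.81.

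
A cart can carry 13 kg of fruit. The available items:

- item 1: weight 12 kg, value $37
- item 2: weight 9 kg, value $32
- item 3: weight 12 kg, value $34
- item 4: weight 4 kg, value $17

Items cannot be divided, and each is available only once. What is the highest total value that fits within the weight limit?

$49

Check high-value combinations within 13 kg:
- item 2+item 4: weight 9+4=13, value 32+17=49
- item 1: weight 12, value 37
- item 3: weight 12, value 34
- item 2: weight 9, value 32
Best: $49.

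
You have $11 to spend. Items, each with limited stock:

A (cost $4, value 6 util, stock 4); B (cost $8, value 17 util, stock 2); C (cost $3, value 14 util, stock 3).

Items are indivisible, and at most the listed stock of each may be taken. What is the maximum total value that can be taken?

Top feasible selections:
- 3×C: cost 9, value 42
- 1×A + 2×C: cost 10, value 34
- 1×B + 1×C: cost 11, value 31
Best: 42 util.

42 util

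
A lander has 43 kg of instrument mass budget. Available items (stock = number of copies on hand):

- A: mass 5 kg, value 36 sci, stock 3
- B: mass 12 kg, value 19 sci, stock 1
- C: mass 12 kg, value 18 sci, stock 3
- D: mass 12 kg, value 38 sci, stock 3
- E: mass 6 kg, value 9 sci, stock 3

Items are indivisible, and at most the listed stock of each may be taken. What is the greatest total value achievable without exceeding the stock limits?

184 sci

Top feasible selections:
- 3×A + 2×D: mass 39, value 184
- 3×A + 1×B + 1×D: mass 39, value 165
- 3×A + 1×D + 2×E: mass 39, value 164
Best: 184 sci.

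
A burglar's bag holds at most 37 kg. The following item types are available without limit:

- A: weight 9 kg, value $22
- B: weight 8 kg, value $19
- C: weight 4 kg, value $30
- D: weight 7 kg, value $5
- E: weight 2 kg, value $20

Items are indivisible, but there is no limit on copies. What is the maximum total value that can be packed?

Best value-per-unit is E at 20/2, and filling with it alone uses weight 18×2=36. No mix of the others beats 18×20 = 360.

$360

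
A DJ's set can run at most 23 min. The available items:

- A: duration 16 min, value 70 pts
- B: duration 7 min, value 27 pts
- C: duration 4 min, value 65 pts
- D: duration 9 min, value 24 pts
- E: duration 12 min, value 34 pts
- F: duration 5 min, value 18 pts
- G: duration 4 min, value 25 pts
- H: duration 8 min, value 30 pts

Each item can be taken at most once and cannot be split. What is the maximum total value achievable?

Check high-value combinations within 23 min:
- B+C+G+H: duration 7+4+4+8=23, value 27+65+25+30=147
- C+F+G+H: duration 4+5+4+8=21, value 65+18+25+30=138
- A+C: duration 16+4=20, value 70+65=135
- B+C+F+G: duration 7+4+5+4=20, value 27+65+18+25=135
- C+D+F+G: duration 4+9+5+4=22, value 65+24+18+25=132
Best: 147 pts.

147 pts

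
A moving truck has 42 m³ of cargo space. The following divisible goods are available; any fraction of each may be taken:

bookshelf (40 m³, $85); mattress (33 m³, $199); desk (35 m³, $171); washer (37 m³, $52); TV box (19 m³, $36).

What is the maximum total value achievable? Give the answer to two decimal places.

Take in order of value per unit:
- mattress (199/33 per unit): all 33 → value 199, running total 199.00
- desk (171/35 per unit): 9 of 35 → value 9×171/35 = 43.9714, running total 242.97
Total 242.97.

242.97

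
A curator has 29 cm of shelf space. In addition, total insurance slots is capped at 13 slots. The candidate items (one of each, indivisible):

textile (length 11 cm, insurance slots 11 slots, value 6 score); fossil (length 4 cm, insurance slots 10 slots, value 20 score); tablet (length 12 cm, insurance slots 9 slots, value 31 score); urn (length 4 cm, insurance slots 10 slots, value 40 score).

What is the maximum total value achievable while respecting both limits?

40 score

Feasible sets respecting both limits:
- urn: length 4, insurance slots 10, value 40
- tablet: length 12, insurance slots 9, value 31
- fossil: length 4, insurance slots 10, value 20
Best: 40 score.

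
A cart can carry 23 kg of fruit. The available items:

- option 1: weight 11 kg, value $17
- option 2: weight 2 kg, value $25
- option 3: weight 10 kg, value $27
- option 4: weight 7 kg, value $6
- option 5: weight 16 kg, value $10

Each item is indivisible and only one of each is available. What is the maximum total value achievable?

Check high-value combinations within 23 kg:
- option 1+option 2+option 3: weight 11+2+10=23, value 17+25+27=69
- option 2+option 3+option 4: weight 2+10+7=19, value 25+27+6=58
- option 2+option 3: weight 2+10=12, value 25+27=52
- option 1+option 2+option 4: weight 11+2+7=20, value 17+25+6=48
Best: $69.

$69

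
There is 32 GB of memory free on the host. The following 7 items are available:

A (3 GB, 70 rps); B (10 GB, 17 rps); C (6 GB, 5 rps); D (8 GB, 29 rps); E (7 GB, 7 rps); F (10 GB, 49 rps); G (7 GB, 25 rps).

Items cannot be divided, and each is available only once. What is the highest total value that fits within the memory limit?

173 rps

Check high-value combinations within 32 GB:
- A+D+F+G: memory 3+8+10+7=28, value 70+29+49+25=173
- A+B+D+F: memory 3+10+8+10=31, value 70+17+29+49=165
- A+B+F+G: memory 3+10+10+7=30, value 70+17+49+25=161
- A+D+E+F: memory 3+8+7+10=28, value 70+29+7+49=155
Best: 173 rps.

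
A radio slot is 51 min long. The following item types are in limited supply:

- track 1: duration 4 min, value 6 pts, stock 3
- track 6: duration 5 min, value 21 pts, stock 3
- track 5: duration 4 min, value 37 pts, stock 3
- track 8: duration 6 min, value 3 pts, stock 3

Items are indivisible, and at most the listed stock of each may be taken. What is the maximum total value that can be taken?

198 pts

Best selections within duration 51 and stock limits:
- 3×track 1 + 3×track 6 + 3×track 5 + 2×track 8: duration 51, value 198
- 3×track 1 + 3×track 6 + 3×track 5 + 1×track 8: duration 45, value 195
- 3×track 1 + 3×track 6 + 3×track 5: duration 39, value 192
- 2×track 1 + 3×track 6 + 3×track 5 + 2×track 8: duration 47, value 192
Best: 198 pts.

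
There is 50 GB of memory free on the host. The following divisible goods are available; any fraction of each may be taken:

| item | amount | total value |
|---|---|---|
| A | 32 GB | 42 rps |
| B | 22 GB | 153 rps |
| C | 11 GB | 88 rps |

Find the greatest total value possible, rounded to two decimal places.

Take in order of value per unit:
- C (88/11 per unit): all 11 → value 88, running total 88.00
- B (153/22 per unit): all 22 → value 153, running total 241.00
- A (42/32 per unit): 17 of 32 → value 17×42/32 = 22.3125, running total 263.31
Total 263.31.

263.31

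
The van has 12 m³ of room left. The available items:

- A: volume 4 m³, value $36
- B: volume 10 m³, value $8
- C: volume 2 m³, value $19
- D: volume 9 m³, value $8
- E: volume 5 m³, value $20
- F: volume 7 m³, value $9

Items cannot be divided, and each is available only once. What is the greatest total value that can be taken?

$75

This is a 0/1 knapsack; check combinations near the capacity.
- A+C+E: volume 4+2+5=11, value 36+19+20=75
- A+E: volume 4+5=9, value 36+20=56
- A+C: volume 4+2=6, value 36+19=55
- A+F: volume 4+7=11, value 36+9=45
Best: $75.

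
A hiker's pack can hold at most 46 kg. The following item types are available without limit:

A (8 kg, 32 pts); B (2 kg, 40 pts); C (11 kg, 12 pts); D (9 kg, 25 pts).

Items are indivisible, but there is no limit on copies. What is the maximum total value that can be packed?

920 pts

Best value-per-unit is B at 40/2, and filling with it alone uses weight 23×2=46. No mix of the others beats 23×40 = 920.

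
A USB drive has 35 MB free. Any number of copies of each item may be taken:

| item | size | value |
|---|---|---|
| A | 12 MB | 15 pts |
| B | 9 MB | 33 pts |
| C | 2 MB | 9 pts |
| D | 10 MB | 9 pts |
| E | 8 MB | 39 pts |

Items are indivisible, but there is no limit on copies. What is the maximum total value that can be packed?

165 pts

Best value-per-unit is E at 39/8; filling with it alone gives 4×39 = 156.
Optimal mix: 1×C + 4×E → size 34, value 165.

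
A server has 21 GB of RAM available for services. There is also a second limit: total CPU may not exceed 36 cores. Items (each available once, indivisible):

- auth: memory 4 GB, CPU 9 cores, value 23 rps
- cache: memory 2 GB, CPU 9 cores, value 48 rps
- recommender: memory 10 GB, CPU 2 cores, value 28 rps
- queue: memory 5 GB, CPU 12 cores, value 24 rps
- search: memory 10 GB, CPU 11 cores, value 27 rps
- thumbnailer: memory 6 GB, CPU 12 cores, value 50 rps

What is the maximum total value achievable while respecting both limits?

126 rps

Feasible sets respecting both limits:
- cache+recommender+thumbnailer: memory 18, CPU 23, value 126
- cache+search+thumbnailer: memory 18, CPU 32, value 125
- auth+cache+recommender+queue: memory 21, CPU 32, value 123
- cache+queue+thumbnailer: memory 13, CPU 33, value 122
Best: 126 rps.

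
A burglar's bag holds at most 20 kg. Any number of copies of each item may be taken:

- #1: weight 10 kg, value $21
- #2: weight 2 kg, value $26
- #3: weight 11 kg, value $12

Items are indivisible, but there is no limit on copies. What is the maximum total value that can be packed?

Best value-per-unit is #2 at 26/2, and filling with it alone uses weight 10×2=20. No mix of the others beats 10×26 = 260.

$260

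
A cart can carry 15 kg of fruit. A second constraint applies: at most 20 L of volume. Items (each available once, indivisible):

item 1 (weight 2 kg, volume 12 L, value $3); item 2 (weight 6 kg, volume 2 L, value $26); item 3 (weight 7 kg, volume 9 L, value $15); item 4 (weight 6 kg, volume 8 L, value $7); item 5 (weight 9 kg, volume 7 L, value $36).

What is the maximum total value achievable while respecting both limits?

$62

Feasible sets respecting both limits:
- item 2+item 5: weight 15, volume 9, value 62
- item 4+item 5: weight 15, volume 15, value 43
- item 2+item 3: weight 13, volume 11, value 41
- item 1+item 5: weight 11, volume 19, value 39
Best: $62.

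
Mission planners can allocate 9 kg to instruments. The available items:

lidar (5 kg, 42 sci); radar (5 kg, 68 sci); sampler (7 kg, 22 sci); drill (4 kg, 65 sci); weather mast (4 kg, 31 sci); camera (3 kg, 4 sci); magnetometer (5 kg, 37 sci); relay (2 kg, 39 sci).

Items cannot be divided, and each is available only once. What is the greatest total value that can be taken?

133 sci

This is a 0/1 knapsack; check combinations near the capacity.
- radar+drill: mass 5+4=9, value 68+65=133
- drill+camera+relay: mass 4+3+2=9, value 65+4+39=108
- radar+relay: mass 5+2=7, value 68+39=107
Best: 133 sci.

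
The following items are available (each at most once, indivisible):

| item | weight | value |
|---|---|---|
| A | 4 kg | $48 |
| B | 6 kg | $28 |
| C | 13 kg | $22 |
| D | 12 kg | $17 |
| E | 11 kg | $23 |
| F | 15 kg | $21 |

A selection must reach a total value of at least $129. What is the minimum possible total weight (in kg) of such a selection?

46

Subsets with value ≥ 129, sorted by total weight:
- A+B+C+D+E: weight 46, value 138
- A+B+D+E+F: weight 48, value 137
- A+B+C+E+F: weight 49, value 142
Minimum weight: 46 kg.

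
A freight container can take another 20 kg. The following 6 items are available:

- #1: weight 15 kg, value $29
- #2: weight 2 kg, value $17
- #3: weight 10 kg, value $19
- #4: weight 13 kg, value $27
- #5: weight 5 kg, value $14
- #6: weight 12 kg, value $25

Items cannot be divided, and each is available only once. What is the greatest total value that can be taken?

$58

Check high-value combinations within 20 kg:
- #2+#4+#5: weight 2+13+5=20, value 17+27+14=58
- #2+#5+#6: weight 2+5+12=19, value 17+14+25=56
- #2+#3+#5: weight 2+10+5=17, value 17+19+14=50
- #1+#2: weight 15+2=17, value 29+17=46
- #2+#4: weight 2+13=15, value 17+27=44
Best: $58.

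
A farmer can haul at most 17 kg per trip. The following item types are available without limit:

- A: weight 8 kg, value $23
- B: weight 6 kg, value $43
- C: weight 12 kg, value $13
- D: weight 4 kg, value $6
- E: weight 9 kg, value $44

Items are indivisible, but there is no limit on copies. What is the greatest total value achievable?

Best value-per-unit is B at 43/6; filling with it alone gives 2×43 = 86.
Optimal mix: 2×B + 1×D → weight 16, value 92.

$92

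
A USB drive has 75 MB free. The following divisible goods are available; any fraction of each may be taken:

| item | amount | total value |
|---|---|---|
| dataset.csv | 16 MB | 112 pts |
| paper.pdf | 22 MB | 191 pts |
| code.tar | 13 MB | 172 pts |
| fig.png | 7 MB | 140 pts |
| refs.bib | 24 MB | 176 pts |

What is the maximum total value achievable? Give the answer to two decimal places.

Take in order of value per unit:
- fig.png (140/7 per unit): all 7 → value 140, running total 140.00
- code.tar (172/13 per unit): all 13 → value 172, running total 312.00
- paper.pdf (191/22 per unit): all 22 → value 191, running total 503.00
- refs.bib (176/24 per unit): all 24 → value 176, running total 679.00
- dataset.csv (112/16 per unit): 9 of 16 → value 9×112/16 = 63.0000, running total 742.00
Total 742.00.

742.00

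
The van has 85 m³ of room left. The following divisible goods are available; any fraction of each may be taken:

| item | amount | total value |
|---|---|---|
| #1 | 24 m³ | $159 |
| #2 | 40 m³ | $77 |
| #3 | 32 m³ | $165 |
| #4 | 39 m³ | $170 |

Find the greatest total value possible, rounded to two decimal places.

450.41

Take in order of value per unit:
- #1 (159/24 per unit): all 24 → value 159, running total 159.00
- #3 (165/32 per unit): all 32 → value 165, running total 324.00
- #4 (170/39 per unit): 29 of 39 → value 29×170/39 = 126.4103, running total 450.41
Total 450.41.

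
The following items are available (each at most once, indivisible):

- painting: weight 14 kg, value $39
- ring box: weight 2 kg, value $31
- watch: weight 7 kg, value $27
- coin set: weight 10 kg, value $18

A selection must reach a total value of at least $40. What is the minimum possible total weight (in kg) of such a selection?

9

Subsets with value ≥ 40, sorted by total weight:
- ring box+watch: weight 9, value 58
- ring box+coin set: weight 12, value 49
Minimum weight: 9 kg.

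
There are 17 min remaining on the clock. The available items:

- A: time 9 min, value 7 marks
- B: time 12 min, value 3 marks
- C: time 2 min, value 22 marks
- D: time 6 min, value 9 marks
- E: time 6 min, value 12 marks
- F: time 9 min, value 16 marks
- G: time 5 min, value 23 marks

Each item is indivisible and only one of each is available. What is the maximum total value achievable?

Check high-value combinations within 17 min:
- C+F+G: time 2+9+5=16, value 22+16+23=61
- C+E+G: time 2+6+5=13, value 22+12+23=57
- C+D+G: time 2+6+5=13, value 22+9+23=54
Best: 61 marks.

61 marks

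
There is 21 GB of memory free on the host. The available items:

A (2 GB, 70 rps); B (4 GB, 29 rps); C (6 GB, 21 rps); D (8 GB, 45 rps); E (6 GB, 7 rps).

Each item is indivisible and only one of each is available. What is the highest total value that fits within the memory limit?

Check high-value combinations within 21 GB:
- A+B+C+D: memory 2+4+6+8=20, value 70+29+21+45=165
- A+B+D+E: memory 2+4+8+6=20, value 70+29+45+7=151
- A+B+D: memory 2+4+8=14, value 70+29+45=144
- A+C+D: memory 2+6+8=16, value 70+21+45=136
Best: 165 rps.

165 rps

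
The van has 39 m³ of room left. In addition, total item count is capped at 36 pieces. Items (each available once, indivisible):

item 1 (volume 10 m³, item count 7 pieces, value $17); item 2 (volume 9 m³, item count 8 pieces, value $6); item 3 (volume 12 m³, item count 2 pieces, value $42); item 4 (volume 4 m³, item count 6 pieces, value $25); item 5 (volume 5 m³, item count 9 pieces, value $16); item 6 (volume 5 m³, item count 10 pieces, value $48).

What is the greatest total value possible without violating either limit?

Feasible sets respecting both limits:
- item 1+item 3+item 4+item 5+item 6: volume 36, item count 34, value 148
- item 2+item 3+item 4+item 5+item 6: volume 35, item count 35, value 137
- item 1+item 3+item 4+item 6: volume 31, item count 25, value 132
Best: $148.

$148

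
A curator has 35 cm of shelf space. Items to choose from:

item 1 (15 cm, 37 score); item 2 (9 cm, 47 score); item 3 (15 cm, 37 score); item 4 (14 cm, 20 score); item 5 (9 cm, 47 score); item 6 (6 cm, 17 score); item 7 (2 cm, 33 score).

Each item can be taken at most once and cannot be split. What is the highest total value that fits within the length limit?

164 score

Check high-value combinations within 35 cm:
- item 1+item 2+item 5+item 7: length 15+9+9+2=35, value 37+47+47+33=164
- item 2+item 3+item 5+item 7: length 9+15+9+2=35, value 47+37+47+33=164
- item 2+item 4+item 5+item 7: length 9+14+9+2=34, value 47+20+47+33=147
- item 2+item 5+item 6+item 7: length 9+9+6+2=26, value 47+47+17+33=144
- item 1+item 2+item 6+item 7: length 15+9+6+2=32, value 37+47+17+33=134
Best: 164 score.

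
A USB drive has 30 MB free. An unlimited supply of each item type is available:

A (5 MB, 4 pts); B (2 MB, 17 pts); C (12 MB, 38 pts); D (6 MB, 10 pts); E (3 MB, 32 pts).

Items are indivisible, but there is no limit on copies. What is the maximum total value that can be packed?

320 pts

Best value-per-unit is E at 32/3, and filling with it alone uses size 10×3=30. No mix of the others beats 10×32 = 320.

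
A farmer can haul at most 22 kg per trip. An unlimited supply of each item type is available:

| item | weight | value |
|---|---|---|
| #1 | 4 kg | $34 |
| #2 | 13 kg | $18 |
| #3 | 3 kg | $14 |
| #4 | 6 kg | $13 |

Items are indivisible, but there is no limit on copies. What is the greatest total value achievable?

$170

Best value-per-unit is #1 at 34/4, and filling with it alone uses weight 5×4=20. No mix of the others beats 5×34 = 170.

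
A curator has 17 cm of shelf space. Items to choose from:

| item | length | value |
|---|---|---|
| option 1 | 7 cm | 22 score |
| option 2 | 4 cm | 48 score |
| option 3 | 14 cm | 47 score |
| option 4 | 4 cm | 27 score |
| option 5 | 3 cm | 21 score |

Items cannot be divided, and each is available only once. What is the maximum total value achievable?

97 score

Check high-value combinations within 17 cm:
- option 1+option 2+option 4: length 7+4+4=15, value 22+48+27=97
- option 2+option 4+option 5: length 4+4+3=11, value 48+27+21=96
- option 1+option 2+option 5: length 7+4+3=14, value 22+48+21=91
- option 2+option 4: length 4+4=8, value 48+27=75
- option 1+option 2: length 7+4=11, value 22+48=70
Best: 97 score.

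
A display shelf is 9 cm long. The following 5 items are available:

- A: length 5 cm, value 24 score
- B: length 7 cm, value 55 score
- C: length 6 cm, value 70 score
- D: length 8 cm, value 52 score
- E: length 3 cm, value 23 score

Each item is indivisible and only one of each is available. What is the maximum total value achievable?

93 score

Check high-value combinations within 9 cm:
- C+E: length 6+3=9, value 70+23=93
- C: length 6, value 70
- B: length 7, value 55
- D: length 8, value 52
Best: 93 score.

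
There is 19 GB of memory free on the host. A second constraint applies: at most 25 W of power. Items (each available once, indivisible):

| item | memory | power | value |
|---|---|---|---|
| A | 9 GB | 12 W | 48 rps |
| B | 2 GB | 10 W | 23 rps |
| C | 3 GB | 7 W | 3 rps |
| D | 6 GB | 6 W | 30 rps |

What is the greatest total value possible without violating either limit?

81 rps

Feasible sets respecting both limits:
- A+C+D: memory 18, power 25, value 81
- A+D: memory 15, power 18, value 78
- A+B: memory 11, power 22, value 71
- B+C+D: memory 11, power 23, value 56
Best: 81 rps.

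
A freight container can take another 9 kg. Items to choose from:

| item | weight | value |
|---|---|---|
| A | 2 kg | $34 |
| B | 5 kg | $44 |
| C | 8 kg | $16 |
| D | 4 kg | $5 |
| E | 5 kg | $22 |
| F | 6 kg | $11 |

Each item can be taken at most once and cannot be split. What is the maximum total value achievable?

$78

Check high-value combinations within 9 kg:
- A+B: weight 2+5=7, value 34+44=78
- A+E: weight 2+5=7, value 34+22=56
- B+D: weight 5+4=9, value 44+5=49
- A+F: weight 2+6=8, value 34+11=45
- B: weight 5, value 44
Best: $78.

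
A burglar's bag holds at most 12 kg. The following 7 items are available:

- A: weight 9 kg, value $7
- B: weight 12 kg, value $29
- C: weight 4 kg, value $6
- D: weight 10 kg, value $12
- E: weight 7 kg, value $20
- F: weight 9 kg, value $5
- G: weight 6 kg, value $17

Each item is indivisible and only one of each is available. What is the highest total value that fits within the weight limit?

Check high-value combinations within 12 kg:
- B: weight 12, value 29
- C+E: weight 4+7=11, value 6+20=26
- C+G: weight 4+6=10, value 6+17=23
- E: weight 7, value 20
Best: $29.

$29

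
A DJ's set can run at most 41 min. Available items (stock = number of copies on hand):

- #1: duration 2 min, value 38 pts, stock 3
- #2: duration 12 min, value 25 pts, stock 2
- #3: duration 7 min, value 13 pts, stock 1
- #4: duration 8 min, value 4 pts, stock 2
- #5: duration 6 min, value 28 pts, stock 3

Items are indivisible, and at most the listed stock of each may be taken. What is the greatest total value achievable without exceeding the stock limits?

Best selections within duration 41 and stock limits:
- 3×#1 + 1×#2 + 3×#5: duration 36, value 223
- 3×#1 + 1×#3 + 1×#4 + 3×#5: duration 39, value 215
- 3×#1 + 1×#3 + 3×#5: duration 31, value 211
Best: 223 pts.

223 pts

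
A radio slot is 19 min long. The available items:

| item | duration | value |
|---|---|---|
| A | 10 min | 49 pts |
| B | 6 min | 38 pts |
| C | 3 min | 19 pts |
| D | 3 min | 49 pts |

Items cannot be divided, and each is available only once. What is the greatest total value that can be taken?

136 pts

Check high-value combinations within 19 min:
- A+B+D: duration 10+6+3=19, value 49+38+49=136
- A+C+D: duration 10+3+3=16, value 49+19+49=117
- B+C+D: duration 6+3+3=12, value 38+19+49=106
- A+B+C: duration 10+6+3=19, value 49+38+19=106
- A+D: duration 10+3=13, value 49+49=98
Best: 136 pts.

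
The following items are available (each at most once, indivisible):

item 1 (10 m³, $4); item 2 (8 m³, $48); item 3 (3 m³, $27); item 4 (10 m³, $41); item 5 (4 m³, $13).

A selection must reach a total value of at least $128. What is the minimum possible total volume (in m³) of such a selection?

Subsets with value ≥ 128, sorted by total volume:
- item 2+item 3+item 4+item 5: volume 25, value 129
- item 1+item 2+item 3+item 4+item 5: volume 35, value 133
Minimum volume: 25 m³.

25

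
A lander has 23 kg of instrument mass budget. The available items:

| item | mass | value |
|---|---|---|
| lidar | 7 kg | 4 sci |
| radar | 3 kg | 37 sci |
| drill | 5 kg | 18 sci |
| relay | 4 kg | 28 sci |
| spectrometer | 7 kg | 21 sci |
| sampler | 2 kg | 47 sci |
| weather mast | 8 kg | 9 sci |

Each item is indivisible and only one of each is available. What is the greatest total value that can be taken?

This is a 0/1 knapsack; check combinations near the capacity.
- radar+drill+relay+spectrometer+sampler: mass 3+5+4+7+2=21, value 37+18+28+21+47=151
- radar+drill+relay+sampler+weather mast: mass 3+5+4+2+8=22, value 37+18+28+47+9=139
- lidar+radar+relay+spectrometer+sampler: mass 7+3+4+7+2=23, value 4+37+28+21+47=137
- lidar+radar+drill+relay+sampler: mass 7+3+5+4+2=21, value 4+37+18+28+47=134
Best: 151 sci.

151 sci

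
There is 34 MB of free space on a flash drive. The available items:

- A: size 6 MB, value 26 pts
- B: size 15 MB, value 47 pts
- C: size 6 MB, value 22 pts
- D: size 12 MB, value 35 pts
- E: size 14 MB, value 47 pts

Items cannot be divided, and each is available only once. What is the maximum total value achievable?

Check high-value combinations within 34 MB:
- A+D+E: size 6+12+14=32, value 26+35+47=108
- A+B+D: size 6+15+12=33, value 26+47+35=108
- C+D+E: size 6+12+14=32, value 22+35+47=104
Best: 108 pts.

108 pts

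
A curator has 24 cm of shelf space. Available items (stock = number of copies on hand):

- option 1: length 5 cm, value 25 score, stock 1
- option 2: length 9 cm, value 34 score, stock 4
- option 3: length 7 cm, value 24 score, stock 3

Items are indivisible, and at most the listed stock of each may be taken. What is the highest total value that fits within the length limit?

Best selections within length 24 and stock limits:
- 1×option 1 + 2×option 2: length 23, value 93
- 1×option 1 + 1×option 2 + 1×option 3: length 21, value 83
Best: 93 score.

93 score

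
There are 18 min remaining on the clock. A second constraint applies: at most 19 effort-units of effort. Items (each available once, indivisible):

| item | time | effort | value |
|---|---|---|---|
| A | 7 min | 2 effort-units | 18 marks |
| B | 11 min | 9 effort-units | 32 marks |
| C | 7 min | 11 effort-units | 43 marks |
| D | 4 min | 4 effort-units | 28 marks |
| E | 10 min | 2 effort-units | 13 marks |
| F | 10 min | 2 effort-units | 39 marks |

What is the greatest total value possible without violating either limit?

89 marks

Feasible sets respecting both limits:
- A+C+D: time 18, effort 17, value 89
- C+F: time 17, effort 13, value 82
- C+D: time 11, effort 15, value 71
Best: 89 marks.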